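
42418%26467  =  15951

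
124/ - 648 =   -  1  +  131/162 = - 0.19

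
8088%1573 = 223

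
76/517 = 76/517 = 0.15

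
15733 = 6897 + 8836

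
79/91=79/91 = 0.87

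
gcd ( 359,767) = 1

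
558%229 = 100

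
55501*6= 333006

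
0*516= 0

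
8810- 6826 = 1984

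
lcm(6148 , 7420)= 215180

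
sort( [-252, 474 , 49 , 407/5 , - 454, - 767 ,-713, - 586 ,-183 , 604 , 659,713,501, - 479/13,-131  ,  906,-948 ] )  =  [ - 948, - 767,-713, - 586, - 454,-252,-183,-131 ,-479/13,49,407/5, 474,501, 604, 659, 713, 906 ] 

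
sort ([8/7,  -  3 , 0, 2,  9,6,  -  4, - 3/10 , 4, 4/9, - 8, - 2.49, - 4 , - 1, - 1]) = [-8, - 4 , - 4, - 3, - 2.49, - 1,  -  1 , - 3/10 , 0,4/9, 8/7  ,  2, 4, 6, 9 ] 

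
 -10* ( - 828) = 8280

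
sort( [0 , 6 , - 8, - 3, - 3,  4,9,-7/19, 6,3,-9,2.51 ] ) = [-9, - 8,-3, - 3, - 7/19 , 0,2.51,3,4, 6 , 6, 9]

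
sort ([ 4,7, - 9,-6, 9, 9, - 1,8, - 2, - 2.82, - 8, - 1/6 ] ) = [- 9, -8,-6,- 2.82, - 2,-1, - 1/6,4, 7,8,9,9 ]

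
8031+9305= 17336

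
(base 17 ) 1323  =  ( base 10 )5817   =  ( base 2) 1011010111001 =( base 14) 2197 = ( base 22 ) C09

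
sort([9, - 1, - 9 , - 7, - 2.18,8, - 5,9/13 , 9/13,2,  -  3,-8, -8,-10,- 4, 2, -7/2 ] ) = [ - 10, - 9, - 8, - 8 ,-7, - 5, - 4,- 7/2, - 3,-2.18, - 1 , 9/13,  9/13,  2,2,8, 9]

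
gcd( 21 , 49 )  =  7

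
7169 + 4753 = 11922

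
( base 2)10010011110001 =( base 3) 110222021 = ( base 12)5581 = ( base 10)9457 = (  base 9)13867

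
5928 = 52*114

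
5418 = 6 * 903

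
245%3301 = 245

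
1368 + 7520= 8888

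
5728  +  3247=8975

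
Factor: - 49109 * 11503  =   - 11503^1*49109^1 = -564900827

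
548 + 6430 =6978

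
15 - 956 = - 941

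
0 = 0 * 28293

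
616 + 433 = 1049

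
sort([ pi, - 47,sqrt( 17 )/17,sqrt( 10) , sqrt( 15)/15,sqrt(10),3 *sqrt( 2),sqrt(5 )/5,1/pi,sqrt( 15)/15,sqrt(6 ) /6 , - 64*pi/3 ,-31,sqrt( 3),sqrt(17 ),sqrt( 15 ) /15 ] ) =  [  -  64*pi/3, - 47, - 31,sqrt( 17)/17 , sqrt(15 ) /15, sqrt( 15 )/15,sqrt( 15 )/15, 1/pi, sqrt( 6)/6,sqrt( 5 )/5, sqrt (3 ) , pi,sqrt( 10), sqrt (10 ), sqrt( 17 ), 3*sqrt( 2 ) ]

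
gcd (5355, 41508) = 9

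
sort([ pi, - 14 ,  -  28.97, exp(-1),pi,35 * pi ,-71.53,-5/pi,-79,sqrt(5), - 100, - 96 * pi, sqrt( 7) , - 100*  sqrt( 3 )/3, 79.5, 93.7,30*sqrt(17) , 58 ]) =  [ - 96*pi,  -  100 , - 79,-71.53,- 100*sqrt(3) /3, - 28.97,-14,  -  5/pi, exp( - 1),sqrt( 5), sqrt( 7 ),pi, pi , 58, 79.5,93.7 , 35*pi,30 * sqrt(17)] 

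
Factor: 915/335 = 3^1*61^1* 67^(- 1) =183/67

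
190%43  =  18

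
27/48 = 9/16 = 0.56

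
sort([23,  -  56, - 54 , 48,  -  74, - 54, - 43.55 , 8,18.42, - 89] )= [ -89,  -  74 , - 56, - 54,- 54,-43.55, 8,18.42, 23, 48] 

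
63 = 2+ 61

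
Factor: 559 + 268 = 827^1 = 827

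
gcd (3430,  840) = 70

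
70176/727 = 96 + 384/727 = 96.53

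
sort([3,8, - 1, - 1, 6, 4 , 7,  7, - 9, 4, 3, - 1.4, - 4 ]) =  [ -9 , - 4, - 1.4 ,  -  1,-1,3, 3, 4,4, 6, 7, 7, 8 ]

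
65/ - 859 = -1 + 794/859= -0.08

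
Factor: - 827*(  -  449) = 449^1*827^1 =371323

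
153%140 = 13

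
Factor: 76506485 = 5^1 * 11^2*126457^1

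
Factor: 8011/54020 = 2^(- 2)*5^ ( - 1)*37^( - 1)*73^( - 1 )*8011^1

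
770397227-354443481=415953746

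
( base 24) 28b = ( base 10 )1355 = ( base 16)54B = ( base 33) 182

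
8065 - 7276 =789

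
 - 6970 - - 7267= 297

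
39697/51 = 39697/51= 778.37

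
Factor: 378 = 2^1*3^3 *7^1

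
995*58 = 57710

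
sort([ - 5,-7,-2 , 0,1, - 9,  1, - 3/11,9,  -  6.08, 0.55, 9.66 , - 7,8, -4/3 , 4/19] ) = [ - 9 ,-7, - 7,  -  6.08,-5,  -  2, - 4/3 ,- 3/11, 0, 4/19,0.55,1  ,  1, 8, 9, 9.66] 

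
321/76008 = 107/25336 = 0.00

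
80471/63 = 1277+20/63= 1277.32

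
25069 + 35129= 60198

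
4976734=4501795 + 474939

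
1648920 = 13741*120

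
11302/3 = 11302/3 = 3767.33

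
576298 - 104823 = 471475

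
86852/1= 86852=86852.00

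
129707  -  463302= - 333595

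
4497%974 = 601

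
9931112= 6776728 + 3154384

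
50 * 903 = 45150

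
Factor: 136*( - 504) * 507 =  - 2^6*3^3* 7^1* 13^2*17^1=- 34751808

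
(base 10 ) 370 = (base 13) 226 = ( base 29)CM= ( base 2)101110010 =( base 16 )172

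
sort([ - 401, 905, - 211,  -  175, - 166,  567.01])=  [ - 401, - 211, - 175,  -  166, 567.01,  905] 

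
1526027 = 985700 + 540327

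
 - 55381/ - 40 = 1384 + 21/40 =1384.53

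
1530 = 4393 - 2863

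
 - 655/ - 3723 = 655/3723 = 0.18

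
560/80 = 7 = 7.00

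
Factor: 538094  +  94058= 632152 = 2^3*31^1*2549^1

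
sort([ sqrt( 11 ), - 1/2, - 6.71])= [ - 6.71, - 1/2,  sqrt(11) ] 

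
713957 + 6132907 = 6846864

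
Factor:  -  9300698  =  -2^1*11^1*422759^1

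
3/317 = 3/317 = 0.01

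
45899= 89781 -43882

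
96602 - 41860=54742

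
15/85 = 3/17 = 0.18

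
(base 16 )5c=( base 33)2Q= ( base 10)92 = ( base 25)3h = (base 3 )10102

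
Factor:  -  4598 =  - 2^1 *11^2*19^1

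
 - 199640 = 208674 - 408314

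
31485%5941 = 1780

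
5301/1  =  5301= 5301.00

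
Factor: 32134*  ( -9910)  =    -  318447940  =  -2^2*5^1* 991^1 *16067^1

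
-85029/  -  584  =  85029/584 = 145.60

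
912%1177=912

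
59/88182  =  59/88182 = 0.00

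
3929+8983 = 12912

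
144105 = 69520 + 74585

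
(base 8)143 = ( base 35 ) 2T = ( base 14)71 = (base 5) 344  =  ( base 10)99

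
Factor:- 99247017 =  - 3^1*2099^1 * 15761^1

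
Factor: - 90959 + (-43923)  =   - 2^1 * 11^1*6131^1 = - 134882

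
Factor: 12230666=2^1*7^1*873619^1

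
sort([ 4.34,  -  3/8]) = [ - 3/8 , 4.34]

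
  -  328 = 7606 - 7934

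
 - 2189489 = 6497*( - 337 ) 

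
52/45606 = 26/22803 = 0.00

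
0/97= 0 = 0.00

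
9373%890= 473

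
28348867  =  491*57737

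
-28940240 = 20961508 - 49901748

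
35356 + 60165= 95521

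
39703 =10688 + 29015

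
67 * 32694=2190498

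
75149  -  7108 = 68041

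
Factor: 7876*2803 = 2^2 * 11^1*179^1*2803^1  =  22076428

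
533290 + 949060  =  1482350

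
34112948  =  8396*4063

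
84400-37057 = 47343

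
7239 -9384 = -2145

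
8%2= 0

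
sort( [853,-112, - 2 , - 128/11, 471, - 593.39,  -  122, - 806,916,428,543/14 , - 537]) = [ - 806  , - 593.39,-537, - 122, - 112, - 128/11, - 2,543/14,428,  471,853, 916] 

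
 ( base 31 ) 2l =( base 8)123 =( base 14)5d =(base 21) 3k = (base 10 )83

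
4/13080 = 1/3270=0.00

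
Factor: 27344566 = 2^1*397^1*34439^1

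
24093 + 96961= 121054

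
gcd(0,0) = 0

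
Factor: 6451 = 6451^1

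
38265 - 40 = 38225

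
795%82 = 57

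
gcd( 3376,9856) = 16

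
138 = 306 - 168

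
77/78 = 77/78 =0.99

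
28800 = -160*( - 180) 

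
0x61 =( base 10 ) 97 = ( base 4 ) 1201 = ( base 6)241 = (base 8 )141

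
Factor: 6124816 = 2^4*382801^1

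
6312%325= 137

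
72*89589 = 6450408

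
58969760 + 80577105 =139546865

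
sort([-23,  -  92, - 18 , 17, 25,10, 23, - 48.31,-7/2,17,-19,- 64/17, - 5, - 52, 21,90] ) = [ - 92,-52, - 48.31, - 23, - 19,-18, - 5 , - 64/17 ,-7/2, 10,17,17,21,23, 25,90]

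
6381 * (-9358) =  - 59713398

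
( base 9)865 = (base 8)1303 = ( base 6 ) 3135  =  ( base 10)707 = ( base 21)1ce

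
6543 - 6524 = 19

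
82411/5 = 16482 + 1/5 = 16482.20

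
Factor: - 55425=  -3^1*5^2*739^1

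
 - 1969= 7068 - 9037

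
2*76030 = 152060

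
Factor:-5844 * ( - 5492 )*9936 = 2^8*3^4 * 23^1*487^1*1373^1=318898384128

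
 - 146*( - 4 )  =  584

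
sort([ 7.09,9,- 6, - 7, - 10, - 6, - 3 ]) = [ - 10,-7,-6, - 6, - 3, 7.09, 9 ] 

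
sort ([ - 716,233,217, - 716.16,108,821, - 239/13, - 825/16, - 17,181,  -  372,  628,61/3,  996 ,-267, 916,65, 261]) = [ - 716.16, - 716,-372,-267,- 825/16, - 239/13, - 17,61/3, 65, 108,  181,217,233, 261, 628,821,916,996] 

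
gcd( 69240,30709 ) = 1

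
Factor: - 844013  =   - 844013^1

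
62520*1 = 62520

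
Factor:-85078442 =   -  2^1*3191^1*13331^1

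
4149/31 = 133 + 26/31 = 133.84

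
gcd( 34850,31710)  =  10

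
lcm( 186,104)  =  9672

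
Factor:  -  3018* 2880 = -2^7*3^3 *5^1 * 503^1  =  - 8691840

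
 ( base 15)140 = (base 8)435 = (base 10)285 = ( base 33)8l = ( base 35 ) 85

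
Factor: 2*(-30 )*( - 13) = 780= 2^2*3^1 *5^1*13^1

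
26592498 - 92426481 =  - 65833983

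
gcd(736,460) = 92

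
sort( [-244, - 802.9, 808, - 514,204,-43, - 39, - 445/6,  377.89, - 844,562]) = [  -  844,  -  802.9, - 514,-244, - 445/6,-43,-39,204,377.89 , 562, 808]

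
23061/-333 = - 70 + 83/111 = -69.25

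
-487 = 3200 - 3687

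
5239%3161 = 2078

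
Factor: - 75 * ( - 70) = 2^1*3^1*5^3*7^1 =5250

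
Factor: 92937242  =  2^1 * 41^1*1133381^1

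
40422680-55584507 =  - 15161827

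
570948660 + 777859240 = 1348807900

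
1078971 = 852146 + 226825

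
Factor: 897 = 3^1*13^1*23^1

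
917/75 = 12 + 17/75 = 12.23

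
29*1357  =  39353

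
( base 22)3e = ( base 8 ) 120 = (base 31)2i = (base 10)80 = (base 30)2K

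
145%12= 1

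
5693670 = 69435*82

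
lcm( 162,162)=162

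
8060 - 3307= 4753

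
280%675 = 280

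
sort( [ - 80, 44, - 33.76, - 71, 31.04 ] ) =[ - 80, - 71,- 33.76, 31.04,44 ]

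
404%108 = 80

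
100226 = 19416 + 80810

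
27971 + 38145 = 66116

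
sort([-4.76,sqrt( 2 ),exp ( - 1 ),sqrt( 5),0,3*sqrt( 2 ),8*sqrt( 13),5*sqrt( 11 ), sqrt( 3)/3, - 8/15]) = [ - 4.76, - 8/15, 0,  exp( - 1 ),sqrt(3)/3,  sqrt ( 2),sqrt( 5 ),3*sqrt ( 2),5*sqrt( 11), 8*sqrt( 13)]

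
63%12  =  3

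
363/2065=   363/2065 = 0.18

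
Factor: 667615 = 5^1*13^1 *10271^1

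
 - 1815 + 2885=1070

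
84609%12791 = 7863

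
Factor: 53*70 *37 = 2^1*5^1*7^1*37^1*53^1=137270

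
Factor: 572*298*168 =28636608 = 2^6*3^1*7^1*11^1 *13^1*149^1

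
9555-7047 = 2508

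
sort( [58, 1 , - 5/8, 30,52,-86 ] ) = [ - 86,  -  5/8,1 , 30, 52, 58] 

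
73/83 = 73/83 = 0.88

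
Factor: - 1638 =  - 2^1 * 3^2*7^1*13^1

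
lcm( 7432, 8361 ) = 66888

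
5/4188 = 5/4188 =0.00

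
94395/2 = 94395/2 = 47197.50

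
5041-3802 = 1239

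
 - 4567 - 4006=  - 8573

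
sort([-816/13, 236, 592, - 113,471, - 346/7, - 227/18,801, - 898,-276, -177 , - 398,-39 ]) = [-898, - 398, - 276, -177 ,  -  113,  -  816/13, - 346/7, - 39, - 227/18, 236, 471,592, 801] 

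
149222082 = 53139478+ 96082604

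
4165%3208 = 957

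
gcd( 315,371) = 7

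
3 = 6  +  -3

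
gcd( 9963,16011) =27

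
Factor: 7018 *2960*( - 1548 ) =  - 2^7*3^2 * 5^1 * 11^2*29^1 * 37^1*43^1=- 32157037440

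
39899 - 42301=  - 2402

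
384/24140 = 96/6035 = 0.02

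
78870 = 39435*2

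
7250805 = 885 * 8193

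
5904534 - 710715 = 5193819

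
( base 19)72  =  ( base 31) 4b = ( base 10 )135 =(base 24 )5F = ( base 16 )87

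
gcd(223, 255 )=1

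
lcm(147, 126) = 882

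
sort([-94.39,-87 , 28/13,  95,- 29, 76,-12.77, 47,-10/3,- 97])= [-97,-94.39,-87, - 29, - 12.77, - 10/3 , 28/13, 47, 76,95]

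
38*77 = 2926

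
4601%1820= 961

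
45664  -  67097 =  - 21433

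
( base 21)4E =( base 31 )35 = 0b1100010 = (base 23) 46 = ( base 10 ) 98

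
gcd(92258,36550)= 2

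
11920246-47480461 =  - 35560215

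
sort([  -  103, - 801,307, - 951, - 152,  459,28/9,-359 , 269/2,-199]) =[ - 951,  -  801, - 359,-199, - 152, - 103,28/9,269/2,307,  459]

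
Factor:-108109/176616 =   -  2^( - 3 )*3^ (  -  2 )*11^( - 1)*223^(-1 )*108109^1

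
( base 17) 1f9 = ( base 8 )1051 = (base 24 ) N1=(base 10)553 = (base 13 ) 337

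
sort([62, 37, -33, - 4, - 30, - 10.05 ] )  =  [ - 33, - 30, - 10.05, - 4, 37,62 ] 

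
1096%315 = 151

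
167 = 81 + 86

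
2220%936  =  348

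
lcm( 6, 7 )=42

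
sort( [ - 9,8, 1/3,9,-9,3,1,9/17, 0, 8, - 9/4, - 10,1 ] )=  [ - 10, - 9,  -  9, - 9/4,0,1/3,9/17, 1,1,3, 8,8, 9]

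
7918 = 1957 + 5961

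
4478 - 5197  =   - 719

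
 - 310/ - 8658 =155/4329 = 0.04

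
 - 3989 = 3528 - 7517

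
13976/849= 13976/849 = 16.46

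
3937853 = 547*7199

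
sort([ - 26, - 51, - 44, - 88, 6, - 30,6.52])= [  -  88, - 51, - 44, - 30, - 26 , 6, 6.52]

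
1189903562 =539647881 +650255681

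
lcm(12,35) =420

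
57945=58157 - 212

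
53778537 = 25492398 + 28286139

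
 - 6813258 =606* ( - 11243)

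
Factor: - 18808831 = - 18808831^1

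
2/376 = 1/188 = 0.01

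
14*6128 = 85792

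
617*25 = 15425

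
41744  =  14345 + 27399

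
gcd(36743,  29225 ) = 7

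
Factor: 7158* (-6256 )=-44780448 = -2^5 *3^1*17^1*23^1*1193^1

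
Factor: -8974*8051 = -2^1*7^1 * 83^1*97^1*641^1 = -  72249674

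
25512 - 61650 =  - 36138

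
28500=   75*380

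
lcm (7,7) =7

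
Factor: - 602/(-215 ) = 14/5 =2^1 *5^(- 1 )  *  7^1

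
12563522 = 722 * 17401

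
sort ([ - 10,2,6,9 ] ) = [  -  10, 2, 6, 9 ] 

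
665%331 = 3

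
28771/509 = 56 +267/509 = 56.52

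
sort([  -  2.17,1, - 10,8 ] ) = [-10, - 2.17,1, 8]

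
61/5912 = 61/5912 = 0.01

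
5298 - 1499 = 3799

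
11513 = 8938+2575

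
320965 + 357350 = 678315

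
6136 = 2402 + 3734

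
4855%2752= 2103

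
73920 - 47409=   26511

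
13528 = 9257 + 4271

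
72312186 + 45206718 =117518904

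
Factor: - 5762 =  - 2^1*43^1 * 67^1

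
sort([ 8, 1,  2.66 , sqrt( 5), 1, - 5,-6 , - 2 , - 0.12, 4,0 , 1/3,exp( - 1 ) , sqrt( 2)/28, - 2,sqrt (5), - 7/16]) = [ - 6, - 5, - 2, - 2, - 7/16, - 0.12, 0,sqrt( 2)/28, 1/3,exp ( -1),1,1,sqrt ( 5 ), sqrt( 5),2.66,4,8]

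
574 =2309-1735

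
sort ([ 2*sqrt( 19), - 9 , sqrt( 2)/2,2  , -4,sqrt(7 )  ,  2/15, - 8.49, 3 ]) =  [ - 9, - 8.49,-4,2/15,  sqrt( 2 ) /2, 2, sqrt( 7),3,2*sqrt( 19 ) ] 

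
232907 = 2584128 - 2351221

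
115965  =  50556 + 65409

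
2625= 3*875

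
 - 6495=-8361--1866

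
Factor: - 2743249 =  - 47^1*58367^1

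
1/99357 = 1/99357 = 0.00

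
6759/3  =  2253 =2253.00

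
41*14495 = 594295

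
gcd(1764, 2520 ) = 252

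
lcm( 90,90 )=90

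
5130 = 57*90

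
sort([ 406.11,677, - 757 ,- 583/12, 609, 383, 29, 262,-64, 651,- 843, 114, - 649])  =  [ - 843, - 757, - 649, - 64,-583/12, 29, 114, 262,383, 406.11, 609, 651 , 677]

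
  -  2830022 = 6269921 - 9099943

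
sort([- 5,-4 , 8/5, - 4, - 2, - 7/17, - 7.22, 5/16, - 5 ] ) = [ - 7.22, - 5, - 5, - 4, - 4 , - 2, - 7/17, 5/16,8/5]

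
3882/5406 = 647/901 =0.72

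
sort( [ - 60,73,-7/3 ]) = [ - 60 , - 7/3,73 ]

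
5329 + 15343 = 20672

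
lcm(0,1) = 0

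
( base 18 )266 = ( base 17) 2ae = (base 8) 1372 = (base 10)762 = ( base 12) 536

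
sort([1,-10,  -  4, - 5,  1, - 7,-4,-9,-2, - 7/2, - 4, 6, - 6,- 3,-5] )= [-10,-9, - 7,-6,-5, - 5, - 4,-4, - 4, - 7/2 , -3, - 2,1, 1, 6] 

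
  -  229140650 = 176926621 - 406067271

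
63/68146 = 63/68146 = 0.00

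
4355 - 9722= - 5367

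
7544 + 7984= 15528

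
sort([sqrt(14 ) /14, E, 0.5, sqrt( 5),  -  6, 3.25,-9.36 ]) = [ -9.36,-6, sqrt (14 )/14,0.5, sqrt( 5)  ,  E , 3.25 ] 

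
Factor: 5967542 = 2^1*7^1* 426253^1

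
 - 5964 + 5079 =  - 885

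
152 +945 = 1097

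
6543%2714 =1115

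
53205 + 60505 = 113710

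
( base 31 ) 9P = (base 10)304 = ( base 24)cg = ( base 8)460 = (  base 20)f4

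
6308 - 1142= 5166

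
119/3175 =119/3175 = 0.04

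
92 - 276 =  - 184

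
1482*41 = 60762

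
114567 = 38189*3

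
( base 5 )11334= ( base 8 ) 1514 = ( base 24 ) 1b4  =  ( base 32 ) qc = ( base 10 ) 844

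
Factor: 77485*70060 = 2^2*5^2*31^1*113^1*15497^1 = 5428599100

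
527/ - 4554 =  - 527/4554  =  -  0.12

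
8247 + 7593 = 15840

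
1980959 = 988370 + 992589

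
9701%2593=1922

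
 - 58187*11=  - 640057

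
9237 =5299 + 3938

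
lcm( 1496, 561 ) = 4488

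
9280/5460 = 464/273 = 1.70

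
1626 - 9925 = - 8299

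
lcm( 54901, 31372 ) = 219604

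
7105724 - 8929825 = -1824101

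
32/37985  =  32/37985 = 0.00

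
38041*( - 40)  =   - 1521640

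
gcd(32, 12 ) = 4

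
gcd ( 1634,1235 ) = 19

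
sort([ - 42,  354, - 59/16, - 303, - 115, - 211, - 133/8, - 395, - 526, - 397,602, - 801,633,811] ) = [ - 801, - 526, - 397,-395,-303, - 211, - 115, - 42, - 133/8, - 59/16,354,602,633, 811]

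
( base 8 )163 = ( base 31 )3M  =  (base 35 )3a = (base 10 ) 115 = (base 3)11021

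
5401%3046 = 2355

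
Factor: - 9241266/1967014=-4620633/983507 = - 3^1 * 7^( - 1)*109^( - 1)*1289^( - 1)*1540211^1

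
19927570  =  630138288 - 610210718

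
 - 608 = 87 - 695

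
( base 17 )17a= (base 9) 514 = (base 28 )EQ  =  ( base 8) 642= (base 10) 418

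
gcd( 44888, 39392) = 8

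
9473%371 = 198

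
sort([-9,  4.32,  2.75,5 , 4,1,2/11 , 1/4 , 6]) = [ - 9,2/11, 1/4, 1 , 2.75,4, 4.32,5 , 6]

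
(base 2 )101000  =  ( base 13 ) 31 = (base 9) 44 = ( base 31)19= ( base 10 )40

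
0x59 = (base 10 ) 89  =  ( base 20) 49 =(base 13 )6B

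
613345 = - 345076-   -  958421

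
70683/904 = 78 + 171/904= 78.19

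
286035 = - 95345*(  -  3) 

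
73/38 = 73/38 = 1.92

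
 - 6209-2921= - 9130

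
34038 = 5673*6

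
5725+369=6094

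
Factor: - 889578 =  - 2^1*3^2*73^1 * 677^1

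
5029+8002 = 13031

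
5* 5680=28400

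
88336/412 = 22084/103  =  214.41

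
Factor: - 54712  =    -  2^3*7^1*977^1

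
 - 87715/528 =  - 87715/528 =-  166.13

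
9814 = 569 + 9245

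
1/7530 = 1/7530 = 0.00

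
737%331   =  75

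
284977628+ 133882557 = 418860185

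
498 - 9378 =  - 8880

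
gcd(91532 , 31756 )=1868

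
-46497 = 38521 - 85018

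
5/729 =5/729 = 0.01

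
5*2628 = 13140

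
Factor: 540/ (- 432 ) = - 2^ (-2)*5^1  =  - 5/4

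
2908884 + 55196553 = 58105437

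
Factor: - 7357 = - 7^1*1051^1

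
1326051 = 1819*729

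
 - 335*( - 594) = 198990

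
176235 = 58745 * 3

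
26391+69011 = 95402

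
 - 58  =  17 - 75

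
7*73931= 517517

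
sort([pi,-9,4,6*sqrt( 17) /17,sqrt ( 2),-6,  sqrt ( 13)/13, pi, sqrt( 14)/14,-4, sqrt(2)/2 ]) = [ - 9,-6,  -  4 , sqrt ( 14)/14, sqrt(13 ) /13 , sqrt(2 )/2,sqrt( 2), 6 * sqrt( 17 ) /17, pi,  pi,4]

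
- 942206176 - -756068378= - 186137798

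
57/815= 57/815 = 0.07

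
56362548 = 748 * 75351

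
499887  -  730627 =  - 230740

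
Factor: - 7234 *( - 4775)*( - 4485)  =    -  154922439750 = - 2^1 * 3^1*5^3*13^1*23^1*191^1 * 3617^1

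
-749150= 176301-925451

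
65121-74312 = -9191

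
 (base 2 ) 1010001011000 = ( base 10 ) 5208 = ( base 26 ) 7i8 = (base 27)73O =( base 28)6i0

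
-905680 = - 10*90568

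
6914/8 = 3457/4 =864.25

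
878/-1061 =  - 1 + 183/1061 =- 0.83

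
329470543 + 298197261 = 627667804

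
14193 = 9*1577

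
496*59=29264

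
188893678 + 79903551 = 268797229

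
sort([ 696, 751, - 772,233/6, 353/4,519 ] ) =[ - 772 , 233/6, 353/4, 519 , 696, 751]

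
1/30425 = 1/30425  =  0.00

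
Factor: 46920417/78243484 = 2^(-2 )*3^1 * 11^( - 1)*1778261^( - 1)*15640139^1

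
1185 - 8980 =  - 7795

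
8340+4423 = 12763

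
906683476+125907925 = 1032591401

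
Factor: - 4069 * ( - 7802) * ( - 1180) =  - 37460678840 = - 2^3*5^1*13^1 * 47^1 * 59^1*83^1*313^1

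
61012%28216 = 4580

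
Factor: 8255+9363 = 17618 =2^1 * 23^1*383^1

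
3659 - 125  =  3534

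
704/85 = 8 + 24/85 = 8.28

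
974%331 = 312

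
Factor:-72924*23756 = -2^4 * 3^1 * 59^1*103^1*5939^1 = -  1732382544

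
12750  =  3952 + 8798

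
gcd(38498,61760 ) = 2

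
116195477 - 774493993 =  - 658298516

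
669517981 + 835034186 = 1504552167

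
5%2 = 1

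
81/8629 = 81/8629 = 0.01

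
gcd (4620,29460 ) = 60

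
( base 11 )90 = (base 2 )1100011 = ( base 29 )3C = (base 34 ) 2v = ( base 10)99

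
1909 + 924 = 2833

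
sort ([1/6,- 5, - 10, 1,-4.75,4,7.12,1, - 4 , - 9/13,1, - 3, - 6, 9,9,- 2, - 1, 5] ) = [ - 10,-6, - 5,-4.75, - 4, - 3, - 2,-1, - 9/13,1/6,1, 1,1, 4,5,7.12,9 , 9 ]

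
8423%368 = 327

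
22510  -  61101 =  - 38591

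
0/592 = 0 = 0.00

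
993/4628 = 993/4628 = 0.21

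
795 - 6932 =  - 6137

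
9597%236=157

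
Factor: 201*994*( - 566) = -113083404 = - 2^2*3^1*7^1*67^1*71^1*283^1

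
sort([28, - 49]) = [ - 49, 28]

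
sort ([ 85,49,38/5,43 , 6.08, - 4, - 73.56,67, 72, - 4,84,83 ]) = [  -  73.56, - 4, - 4,6.08,38/5,43, 49,67, 72,83,84,85 ] 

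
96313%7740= 3433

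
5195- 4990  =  205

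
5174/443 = 5174/443= 11.68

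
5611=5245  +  366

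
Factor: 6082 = 2^1*3041^1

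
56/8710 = 28/4355 = 0.01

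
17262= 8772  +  8490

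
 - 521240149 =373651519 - 894891668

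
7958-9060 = -1102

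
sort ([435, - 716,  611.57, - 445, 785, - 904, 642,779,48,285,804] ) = [ - 904, - 716, -445,48,285 , 435,611.57, 642, 779,785, 804 ]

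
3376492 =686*4922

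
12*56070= 672840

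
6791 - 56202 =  - 49411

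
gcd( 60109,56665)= 7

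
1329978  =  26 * 51153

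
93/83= 1 + 10/83 = 1.12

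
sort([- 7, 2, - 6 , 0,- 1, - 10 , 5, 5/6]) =[ - 10, - 7, - 6,- 1,0, 5/6, 2, 5]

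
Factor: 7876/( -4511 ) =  - 2^2*11^1*13^( - 1 )*179^1 * 347^( - 1 )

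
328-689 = -361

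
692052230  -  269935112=422117118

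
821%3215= 821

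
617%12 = 5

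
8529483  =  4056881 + 4472602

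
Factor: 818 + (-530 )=2^5*3^2 = 288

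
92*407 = 37444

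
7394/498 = 14 + 211/249 = 14.85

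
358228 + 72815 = 431043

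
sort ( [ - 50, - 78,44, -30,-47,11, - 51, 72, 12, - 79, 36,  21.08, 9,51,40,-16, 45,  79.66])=[ - 79, - 78, - 51, - 50, - 47, - 30, - 16, 9, 11, 12, 21.08 , 36,40,  44,45, 51, 72 , 79.66]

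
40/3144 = 5/393 = 0.01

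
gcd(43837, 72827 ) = 1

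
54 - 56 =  - 2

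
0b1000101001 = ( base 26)L7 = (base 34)G9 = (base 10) 553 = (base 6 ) 2321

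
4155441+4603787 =8759228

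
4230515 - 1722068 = 2508447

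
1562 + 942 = 2504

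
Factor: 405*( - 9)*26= - 2^1*3^6*5^1*13^1 = -  94770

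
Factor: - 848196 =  - 2^2*3^2*23561^1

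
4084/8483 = 4084/8483 = 0.48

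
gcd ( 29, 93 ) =1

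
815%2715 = 815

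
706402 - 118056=588346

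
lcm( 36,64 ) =576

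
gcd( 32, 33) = 1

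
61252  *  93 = 5696436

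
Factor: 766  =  2^1*383^1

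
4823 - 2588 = 2235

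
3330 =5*666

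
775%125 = 25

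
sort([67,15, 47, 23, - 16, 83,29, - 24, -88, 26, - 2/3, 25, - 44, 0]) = [-88, - 44, -24,-16, - 2/3, 0, 15,23,25,26, 29,47,67, 83] 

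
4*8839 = 35356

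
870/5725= 174/1145 = 0.15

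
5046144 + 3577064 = 8623208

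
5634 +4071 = 9705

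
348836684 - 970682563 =-621845879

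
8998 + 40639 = 49637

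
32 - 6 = 26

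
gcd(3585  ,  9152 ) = 1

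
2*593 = 1186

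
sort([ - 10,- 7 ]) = [ - 10, - 7]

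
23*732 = 16836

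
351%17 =11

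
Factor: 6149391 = 3^1*2049797^1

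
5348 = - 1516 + 6864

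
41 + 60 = 101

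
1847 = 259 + 1588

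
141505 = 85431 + 56074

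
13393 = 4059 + 9334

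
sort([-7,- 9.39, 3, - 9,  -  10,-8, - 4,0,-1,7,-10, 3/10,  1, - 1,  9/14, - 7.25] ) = [ - 10,-10, - 9.39, - 9, - 8,-7.25, - 7, - 4, - 1, - 1, 0, 3/10,  9/14, 1 , 3, 7]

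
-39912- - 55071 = 15159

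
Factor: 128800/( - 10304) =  - 2^( - 1) * 5^2 = - 25/2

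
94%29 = 7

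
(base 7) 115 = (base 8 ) 75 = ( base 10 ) 61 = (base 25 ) 2b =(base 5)221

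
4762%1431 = 469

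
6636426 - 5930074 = 706352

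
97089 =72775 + 24314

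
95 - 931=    - 836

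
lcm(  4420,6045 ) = 411060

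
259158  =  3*86386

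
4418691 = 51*86641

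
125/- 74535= - 1+14882/14907 = - 0.00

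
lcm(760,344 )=32680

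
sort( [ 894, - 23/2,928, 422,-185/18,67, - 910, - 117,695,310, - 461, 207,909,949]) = [ - 910, - 461,-117, - 23/2, - 185/18,67, 207,310,422,695,894,909,928,949 ]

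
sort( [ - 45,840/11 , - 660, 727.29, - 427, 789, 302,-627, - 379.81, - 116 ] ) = [  -  660, - 627, -427, - 379.81, - 116,  -  45,840/11,302,727.29 , 789]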